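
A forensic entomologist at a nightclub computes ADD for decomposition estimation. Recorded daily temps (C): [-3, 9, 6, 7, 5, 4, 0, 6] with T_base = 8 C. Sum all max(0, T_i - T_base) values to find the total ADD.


Computing ADD day by day:
Day 1: max(0, -3 - 8) = 0
Day 2: max(0, 9 - 8) = 1
Day 3: max(0, 6 - 8) = 0
Day 4: max(0, 7 - 8) = 0
Day 5: max(0, 5 - 8) = 0
Day 6: max(0, 4 - 8) = 0
Day 7: max(0, 0 - 8) = 0
Day 8: max(0, 6 - 8) = 0
Total ADD = 1

1


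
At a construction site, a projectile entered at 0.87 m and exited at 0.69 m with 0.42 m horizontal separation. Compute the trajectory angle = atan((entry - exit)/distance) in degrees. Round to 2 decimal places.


Bullet trajectory angle:
Height difference = 0.87 - 0.69 = 0.18 m
angle = atan(0.18 / 0.42)
angle = atan(0.428571)
angle = 23.20 degrees

23.20


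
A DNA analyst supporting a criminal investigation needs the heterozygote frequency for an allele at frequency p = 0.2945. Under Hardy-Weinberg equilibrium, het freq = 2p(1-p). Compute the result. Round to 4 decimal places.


Hardy-Weinberg heterozygote frequency:
q = 1 - p = 1 - 0.2945 = 0.7055
2pq = 2 * 0.2945 * 0.7055 = 0.4155

0.4155


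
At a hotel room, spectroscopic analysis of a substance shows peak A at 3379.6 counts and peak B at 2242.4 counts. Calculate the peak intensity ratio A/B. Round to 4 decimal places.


Spectral peak ratio:
Peak A = 3379.6 counts
Peak B = 2242.4 counts
Ratio = 3379.6 / 2242.4 = 1.5071

1.5071


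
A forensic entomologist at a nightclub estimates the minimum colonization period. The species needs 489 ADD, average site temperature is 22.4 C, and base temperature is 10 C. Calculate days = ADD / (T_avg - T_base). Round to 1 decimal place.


Insect development time:
Effective temperature = avg_temp - T_base = 22.4 - 10 = 12.4 C
Days = ADD / effective_temp = 489 / 12.4 = 39.4 days

39.4


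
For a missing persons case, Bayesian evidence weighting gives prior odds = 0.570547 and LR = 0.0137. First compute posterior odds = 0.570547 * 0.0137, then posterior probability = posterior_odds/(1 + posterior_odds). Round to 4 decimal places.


Bayesian evidence evaluation:
Posterior odds = prior_odds * LR = 0.570547 * 0.0137 = 0.007816494
Posterior probability = posterior_odds / (1 + posterior_odds)
= 0.007816494 / (1 + 0.007816494)
= 0.007816494 / 1.007816494
= 0.0078

0.0078


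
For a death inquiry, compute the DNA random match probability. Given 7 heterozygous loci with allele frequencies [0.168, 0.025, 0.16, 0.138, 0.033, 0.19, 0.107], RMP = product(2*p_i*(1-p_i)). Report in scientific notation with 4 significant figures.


Computing RMP for 7 loci:
Locus 1: 2 * 0.168 * 0.832 = 0.279552
Locus 2: 2 * 0.025 * 0.975 = 0.04875
Locus 3: 2 * 0.16 * 0.84 = 0.2688
Locus 4: 2 * 0.138 * 0.862 = 0.237912
Locus 5: 2 * 0.033 * 0.967 = 0.063822
Locus 6: 2 * 0.19 * 0.81 = 0.3078
Locus 7: 2 * 0.107 * 0.893 = 0.191102
RMP = 3.272e-06

3.272e-06


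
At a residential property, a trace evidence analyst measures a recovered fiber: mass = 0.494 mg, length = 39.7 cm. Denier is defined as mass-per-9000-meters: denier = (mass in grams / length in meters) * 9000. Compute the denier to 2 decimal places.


Denier calculation:
Mass in grams = 0.494 mg / 1000 = 0.000494 g
Length in meters = 39.7 cm / 100 = 0.397 m
Linear density = mass / length = 0.000494 / 0.397 = 0.00124433 g/m
Denier = (g/m) * 9000 = 0.00124433 * 9000 = 11.20

11.20


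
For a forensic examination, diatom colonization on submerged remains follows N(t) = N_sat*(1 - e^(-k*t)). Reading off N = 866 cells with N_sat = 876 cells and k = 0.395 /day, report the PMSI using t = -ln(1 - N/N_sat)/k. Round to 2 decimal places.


PMSI from diatom colonization curve:
N / N_sat = 866 / 876 = 0.988584
1 - N/N_sat = 0.011416
ln(1 - N/N_sat) = -4.472739
t = -ln(1 - N/N_sat) / k = -(-4.472739) / 0.395 = 11.32 days

11.32


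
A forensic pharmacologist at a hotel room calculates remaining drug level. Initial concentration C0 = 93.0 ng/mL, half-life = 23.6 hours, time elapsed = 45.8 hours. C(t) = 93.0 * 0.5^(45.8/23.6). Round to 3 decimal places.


Drug concentration decay:
Number of half-lives = t / t_half = 45.8 / 23.6 = 1.940678
Decay factor = 0.5^1.940678 = 0.26049399
C(t) = 93.0 * 0.26049399 = 24.226 ng/mL

24.226


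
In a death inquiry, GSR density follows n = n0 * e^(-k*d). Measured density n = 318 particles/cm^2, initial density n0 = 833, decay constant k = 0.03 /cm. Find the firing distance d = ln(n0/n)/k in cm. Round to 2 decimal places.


GSR distance calculation:
n0/n = 833 / 318 = 2.619497
ln(n0/n) = 0.962982
d = 0.962982 / 0.03 = 32.10 cm

32.10


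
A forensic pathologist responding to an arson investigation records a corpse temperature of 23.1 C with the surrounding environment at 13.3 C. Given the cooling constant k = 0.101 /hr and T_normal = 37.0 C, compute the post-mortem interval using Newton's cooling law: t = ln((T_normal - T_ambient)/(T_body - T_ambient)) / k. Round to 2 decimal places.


Using Newton's law of cooling:
t = ln((T_normal - T_ambient) / (T_body - T_ambient)) / k
T_normal - T_ambient = 23.7
T_body - T_ambient = 9.8
Ratio = 2.418367
ln(ratio) = 0.883093
t = 0.883093 / 0.101 = 8.74 hours

8.74


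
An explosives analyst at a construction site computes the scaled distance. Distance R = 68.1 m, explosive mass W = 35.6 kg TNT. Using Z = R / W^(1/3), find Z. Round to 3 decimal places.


Scaled distance calculation:
W^(1/3) = 35.6^(1/3) = 3.289652
Z = R / W^(1/3) = 68.1 / 3.289652
Z = 20.701 m/kg^(1/3)

20.701


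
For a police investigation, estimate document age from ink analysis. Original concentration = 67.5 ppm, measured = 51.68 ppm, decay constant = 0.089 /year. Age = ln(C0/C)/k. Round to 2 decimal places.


Document age estimation:
C0/C = 67.5 / 51.68 = 1.306115
ln(C0/C) = 0.267057
t = 0.267057 / 0.089 = 3.00 years

3.00


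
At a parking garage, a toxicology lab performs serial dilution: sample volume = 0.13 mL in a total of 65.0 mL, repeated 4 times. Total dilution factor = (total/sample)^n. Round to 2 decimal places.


Dilution factor calculation:
Single dilution = V_total / V_sample = 65.0 / 0.13 ≈ 500
Number of dilutions = 4
Total DF = (65.0 / 0.13)^4 (full precision, rounded at the end) = 62500000000.00

62500000000.00


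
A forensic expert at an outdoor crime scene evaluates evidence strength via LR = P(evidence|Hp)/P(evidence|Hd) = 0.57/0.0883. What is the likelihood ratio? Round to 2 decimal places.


Likelihood ratio calculation:
LR = P(E|Hp) / P(E|Hd)
LR = 0.57 / 0.0883
LR = 6.46

6.46


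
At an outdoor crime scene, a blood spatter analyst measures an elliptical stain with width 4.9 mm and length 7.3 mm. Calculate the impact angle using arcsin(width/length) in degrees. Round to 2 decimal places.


Blood spatter impact angle calculation:
width / length = 4.9 / 7.3 = 0.671233
angle = arcsin(0.671233)
angle = 42.16 degrees

42.16


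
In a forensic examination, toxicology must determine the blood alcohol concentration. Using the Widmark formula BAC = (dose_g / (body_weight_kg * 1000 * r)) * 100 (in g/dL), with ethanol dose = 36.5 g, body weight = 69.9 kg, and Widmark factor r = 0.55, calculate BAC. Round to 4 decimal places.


Applying the Widmark formula:
BAC = (dose_g / (body_wt * 1000 * r)) * 100
Denominator = 69.9 * 1000 * 0.55 = 38445
BAC = (36.5 / 38445) * 100
BAC = 0.0949 g/dL

0.0949


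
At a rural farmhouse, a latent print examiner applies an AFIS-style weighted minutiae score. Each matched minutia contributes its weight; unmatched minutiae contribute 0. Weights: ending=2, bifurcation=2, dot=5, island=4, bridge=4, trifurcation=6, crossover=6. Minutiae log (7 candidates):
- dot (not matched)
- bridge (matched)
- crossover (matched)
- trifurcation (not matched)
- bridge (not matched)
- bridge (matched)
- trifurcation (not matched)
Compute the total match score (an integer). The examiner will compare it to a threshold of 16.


Weighted minutiae match score:
  dot: not matched, +0
  bridge: matched, +4 (running total 4)
  crossover: matched, +6 (running total 10)
  trifurcation: not matched, +0
  bridge: not matched, +0
  bridge: matched, +4 (running total 14)
  trifurcation: not matched, +0
Total score = 14
Threshold = 16; verdict = inconclusive

14


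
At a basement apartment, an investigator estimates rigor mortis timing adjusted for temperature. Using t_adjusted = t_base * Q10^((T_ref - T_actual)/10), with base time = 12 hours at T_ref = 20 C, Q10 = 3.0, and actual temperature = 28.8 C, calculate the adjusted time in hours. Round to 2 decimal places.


Rigor mortis time adjustment:
Exponent = (T_ref - T_actual) / 10 = (20 - 28.8) / 10 = -0.88
Q10 factor = 3.0^-0.88 = 0.38031
t_adjusted = 12 * 0.38031 = 4.56 hours

4.56


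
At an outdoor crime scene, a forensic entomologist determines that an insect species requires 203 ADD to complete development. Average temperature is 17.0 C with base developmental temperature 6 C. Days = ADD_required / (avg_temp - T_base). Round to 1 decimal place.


Insect development time:
Effective temperature = avg_temp - T_base = 17.0 - 6 = 11.0 C
Days = ADD / effective_temp = 203 / 11.0 = 18.5 days

18.5


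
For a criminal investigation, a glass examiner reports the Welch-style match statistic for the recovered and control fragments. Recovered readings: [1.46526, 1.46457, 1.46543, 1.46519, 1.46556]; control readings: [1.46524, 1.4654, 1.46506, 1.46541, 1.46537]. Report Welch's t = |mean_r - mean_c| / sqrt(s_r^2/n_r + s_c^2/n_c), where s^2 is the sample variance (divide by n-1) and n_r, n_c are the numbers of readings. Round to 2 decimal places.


Welch's t-criterion for glass RI comparison:
Recovered mean = sum / n_r = 7.32601 / 5 = 1.465202
Control mean = sum / n_c = 7.32648 / 5 = 1.465296
Recovered sample variance s_r^2 = 1.4577e-07
Control sample variance s_c^2 = 2.203e-08
Welch SE (unpooled) = sqrt(s_r^2/n_r + s_c^2/n_c) = sqrt(2.9154e-08 + 4.406e-09) = sqrt(3.356e-08) = 0.000183194
|mean_r - mean_c| = 9.4e-05
t = 9.4e-05 / 0.000183194 = 0.51

0.51


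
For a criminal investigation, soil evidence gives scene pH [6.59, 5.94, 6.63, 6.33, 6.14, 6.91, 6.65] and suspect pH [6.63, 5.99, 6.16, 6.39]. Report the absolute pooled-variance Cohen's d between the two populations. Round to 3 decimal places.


Pooled-variance Cohen's d for soil pH comparison:
Scene mean = 45.19 / 7 = 6.455714
Suspect mean = 25.17 / 4 = 6.2925
Scene sample variance s_s^2 = 0.112329
Suspect sample variance s_c^2 = 0.077492
Pooled variance = ((n_s-1)*s_s^2 + (n_c-1)*s_c^2) / (n_s + n_c - 2) = 0.100716
Pooled SD = sqrt(0.100716) = 0.317358
Mean difference = 0.163214
|d| = |0.163214| / 0.317358 = 0.514

0.514


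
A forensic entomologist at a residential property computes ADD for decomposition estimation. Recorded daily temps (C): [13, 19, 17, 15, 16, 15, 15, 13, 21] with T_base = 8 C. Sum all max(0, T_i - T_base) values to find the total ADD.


Computing ADD day by day:
Day 1: max(0, 13 - 8) = 5
Day 2: max(0, 19 - 8) = 11
Day 3: max(0, 17 - 8) = 9
Day 4: max(0, 15 - 8) = 7
Day 5: max(0, 16 - 8) = 8
Day 6: max(0, 15 - 8) = 7
Day 7: max(0, 15 - 8) = 7
Day 8: max(0, 13 - 8) = 5
Day 9: max(0, 21 - 8) = 13
Total ADD = 72

72


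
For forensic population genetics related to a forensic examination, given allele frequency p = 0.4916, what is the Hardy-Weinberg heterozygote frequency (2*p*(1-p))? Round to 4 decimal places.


Hardy-Weinberg heterozygote frequency:
q = 1 - p = 1 - 0.4916 = 0.5084
2pq = 2 * 0.4916 * 0.5084 = 0.4999

0.4999


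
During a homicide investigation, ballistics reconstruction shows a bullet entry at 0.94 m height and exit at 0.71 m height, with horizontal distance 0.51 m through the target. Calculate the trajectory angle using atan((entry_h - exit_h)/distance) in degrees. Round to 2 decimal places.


Bullet trajectory angle:
Height difference = 0.94 - 0.71 = 0.23 m
angle = atan(0.23 / 0.51)
angle = atan(0.45098)
angle = 24.27 degrees

24.27


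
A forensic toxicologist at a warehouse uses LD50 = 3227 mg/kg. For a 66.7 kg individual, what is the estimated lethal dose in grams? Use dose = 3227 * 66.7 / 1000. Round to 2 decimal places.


Lethal dose calculation:
Lethal dose = LD50 * body_weight / 1000
= 3227 * 66.7 / 1000
= 215240.9 / 1000
= 215.24 g

215.24


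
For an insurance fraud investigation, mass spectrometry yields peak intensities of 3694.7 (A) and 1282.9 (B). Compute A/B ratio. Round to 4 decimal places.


Spectral peak ratio:
Peak A = 3694.7 counts
Peak B = 1282.9 counts
Ratio = 3694.7 / 1282.9 = 2.8800

2.8800


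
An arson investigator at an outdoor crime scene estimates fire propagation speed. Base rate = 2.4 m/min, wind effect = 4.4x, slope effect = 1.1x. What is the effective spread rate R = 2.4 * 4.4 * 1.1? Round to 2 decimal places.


Fire spread rate calculation:
R = R0 * wind_factor * slope_factor
= 2.4 * 4.4 * 1.1
= 10.56 * 1.1
= 11.62 m/min

11.62


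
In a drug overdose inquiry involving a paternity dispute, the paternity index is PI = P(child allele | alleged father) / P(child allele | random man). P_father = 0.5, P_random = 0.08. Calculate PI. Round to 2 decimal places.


Paternity Index calculation:
PI = P(allele|father) / P(allele|random)
PI = 0.5 / 0.08
PI = 6.25

6.25


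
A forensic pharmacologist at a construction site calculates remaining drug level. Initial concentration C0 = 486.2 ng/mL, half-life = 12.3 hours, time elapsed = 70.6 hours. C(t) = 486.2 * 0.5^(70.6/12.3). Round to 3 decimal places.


Drug concentration decay:
Number of half-lives = t / t_half = 70.6 / 12.3 = 5.739837
Decay factor = 0.5^5.739837 = 0.01871272
C(t) = 486.2 * 0.01871272 = 9.098 ng/mL

9.098


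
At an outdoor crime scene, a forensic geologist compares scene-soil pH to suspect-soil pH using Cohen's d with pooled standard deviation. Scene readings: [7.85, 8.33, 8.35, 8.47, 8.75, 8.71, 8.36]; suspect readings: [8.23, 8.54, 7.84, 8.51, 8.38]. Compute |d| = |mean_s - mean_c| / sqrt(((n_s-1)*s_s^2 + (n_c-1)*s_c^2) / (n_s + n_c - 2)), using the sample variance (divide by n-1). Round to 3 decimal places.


Pooled-variance Cohen's d for soil pH comparison:
Scene mean = 58.82 / 7 = 8.402857
Suspect mean = 41.5 / 5 = 8.3
Scene sample variance s_s^2 = 0.089157
Suspect sample variance s_c^2 = 0.08115
Pooled variance = ((n_s-1)*s_s^2 + (n_c-1)*s_c^2) / (n_s + n_c - 2) = 0.085954
Pooled SD = sqrt(0.085954) = 0.293179
Mean difference = 0.102857
|d| = |0.102857| / 0.293179 = 0.351

0.351


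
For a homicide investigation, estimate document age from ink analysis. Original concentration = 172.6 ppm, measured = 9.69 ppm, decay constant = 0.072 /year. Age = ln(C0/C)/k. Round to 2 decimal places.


Document age estimation:
C0/C = 172.6 / 9.69 = 17.812178
ln(C0/C) = 2.879882
t = 2.879882 / 0.072 = 40.00 years

40.00


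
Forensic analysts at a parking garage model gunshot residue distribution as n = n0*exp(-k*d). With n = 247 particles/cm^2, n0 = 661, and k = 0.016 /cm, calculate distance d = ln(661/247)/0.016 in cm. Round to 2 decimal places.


GSR distance calculation:
n0/n = 661 / 247 = 2.676113
ln(n0/n) = 0.984365
d = 0.984365 / 0.016 = 61.52 cm

61.52


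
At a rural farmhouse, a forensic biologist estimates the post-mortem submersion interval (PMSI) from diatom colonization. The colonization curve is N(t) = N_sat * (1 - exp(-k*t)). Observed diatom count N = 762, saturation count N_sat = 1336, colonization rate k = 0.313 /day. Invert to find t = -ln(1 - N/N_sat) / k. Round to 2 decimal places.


PMSI from diatom colonization curve:
N / N_sat = 762 / 1336 = 0.570359
1 - N/N_sat = 0.429641
ln(1 - N/N_sat) = -0.844805
t = -ln(1 - N/N_sat) / k = -(-0.844805) / 0.313 = 2.70 days

2.70


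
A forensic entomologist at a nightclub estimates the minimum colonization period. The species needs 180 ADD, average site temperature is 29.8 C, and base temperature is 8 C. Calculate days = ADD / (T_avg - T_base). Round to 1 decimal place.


Insect development time:
Effective temperature = avg_temp - T_base = 29.8 - 8 = 21.8 C
Days = ADD / effective_temp = 180 / 21.8 = 8.3 days

8.3


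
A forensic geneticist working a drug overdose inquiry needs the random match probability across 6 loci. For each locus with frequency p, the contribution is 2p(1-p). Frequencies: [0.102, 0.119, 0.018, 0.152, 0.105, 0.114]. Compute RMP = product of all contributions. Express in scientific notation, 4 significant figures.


Computing RMP for 6 loci:
Locus 1: 2 * 0.102 * 0.898 = 0.183192
Locus 2: 2 * 0.119 * 0.881 = 0.209678
Locus 3: 2 * 0.018 * 0.982 = 0.035352
Locus 4: 2 * 0.152 * 0.848 = 0.257792
Locus 5: 2 * 0.105 * 0.895 = 0.18795
Locus 6: 2 * 0.114 * 0.886 = 0.202008
RMP = 1.329e-05

1.329e-05


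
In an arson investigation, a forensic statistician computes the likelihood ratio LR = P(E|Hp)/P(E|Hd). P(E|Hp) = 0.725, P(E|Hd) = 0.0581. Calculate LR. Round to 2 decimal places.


Likelihood ratio calculation:
LR = P(E|Hp) / P(E|Hd)
LR = 0.725 / 0.0581
LR = 12.48

12.48


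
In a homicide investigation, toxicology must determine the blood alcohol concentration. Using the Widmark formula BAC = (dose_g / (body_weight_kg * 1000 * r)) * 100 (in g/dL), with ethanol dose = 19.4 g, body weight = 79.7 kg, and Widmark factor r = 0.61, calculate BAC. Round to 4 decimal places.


Applying the Widmark formula:
BAC = (dose_g / (body_wt * 1000 * r)) * 100
Denominator = 79.7 * 1000 * 0.61 = 48617
BAC = (19.4 / 48617) * 100
BAC = 0.0399 g/dL

0.0399


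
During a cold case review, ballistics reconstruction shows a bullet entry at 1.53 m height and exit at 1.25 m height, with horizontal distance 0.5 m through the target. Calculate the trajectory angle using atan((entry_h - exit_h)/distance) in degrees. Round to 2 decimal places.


Bullet trajectory angle:
Height difference = 1.53 - 1.25 = 0.28 m
angle = atan(0.28 / 0.5)
angle = atan(0.56)
angle = 29.25 degrees

29.25


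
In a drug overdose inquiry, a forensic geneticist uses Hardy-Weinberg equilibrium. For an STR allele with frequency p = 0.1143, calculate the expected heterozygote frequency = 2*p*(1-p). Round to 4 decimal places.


Hardy-Weinberg heterozygote frequency:
q = 1 - p = 1 - 0.1143 = 0.8857
2pq = 2 * 0.1143 * 0.8857 = 0.2025

0.2025


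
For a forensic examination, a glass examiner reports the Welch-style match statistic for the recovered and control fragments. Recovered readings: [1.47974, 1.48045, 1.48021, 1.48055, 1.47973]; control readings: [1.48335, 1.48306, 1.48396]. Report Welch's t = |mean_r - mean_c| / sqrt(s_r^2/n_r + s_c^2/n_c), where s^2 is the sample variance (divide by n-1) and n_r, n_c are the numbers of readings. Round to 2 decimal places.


Welch's t-criterion for glass RI comparison:
Recovered mean = sum / n_r = 7.40068 / 5 = 1.480136
Control mean = sum / n_c = 4.45037 / 3 = 1.4834567
Recovered sample variance s_r^2 = 1.4928e-07
Control sample variance s_c^2 = 2.11033e-07
Welch SE (unpooled) = sqrt(s_r^2/n_r + s_c^2/n_c) = sqrt(2.9856e-08 + 7.03444e-08) = sqrt(1.002e-07) = 0.000316544
|mean_r - mean_c| = 0.00332067
t = 0.00332067 / 0.000316544 = 10.49

10.49


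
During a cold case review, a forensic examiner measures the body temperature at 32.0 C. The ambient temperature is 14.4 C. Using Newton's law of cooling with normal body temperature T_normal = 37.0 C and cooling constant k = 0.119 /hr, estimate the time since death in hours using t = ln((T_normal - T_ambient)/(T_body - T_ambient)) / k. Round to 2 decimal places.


Using Newton's law of cooling:
t = ln((T_normal - T_ambient) / (T_body - T_ambient)) / k
T_normal - T_ambient = 22.6
T_body - T_ambient = 17.6
Ratio = 1.284091
ln(ratio) = 0.250051
t = 0.250051 / 0.119 = 2.10 hours

2.10


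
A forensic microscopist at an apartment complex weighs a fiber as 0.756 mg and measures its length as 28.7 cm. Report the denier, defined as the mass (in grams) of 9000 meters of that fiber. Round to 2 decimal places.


Denier calculation:
Mass in grams = 0.756 mg / 1000 = 0.000756 g
Length in meters = 28.7 cm / 100 = 0.287 m
Linear density = mass / length = 0.000756 / 0.287 = 0.00263415 g/m
Denier = (g/m) * 9000 = 0.00263415 * 9000 = 23.71

23.71


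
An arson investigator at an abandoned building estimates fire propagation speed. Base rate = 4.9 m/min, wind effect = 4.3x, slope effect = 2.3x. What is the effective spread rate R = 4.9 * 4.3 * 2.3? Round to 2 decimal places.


Fire spread rate calculation:
R = R0 * wind_factor * slope_factor
= 4.9 * 4.3 * 2.3
= 21.07 * 2.3
= 48.46 m/min

48.46


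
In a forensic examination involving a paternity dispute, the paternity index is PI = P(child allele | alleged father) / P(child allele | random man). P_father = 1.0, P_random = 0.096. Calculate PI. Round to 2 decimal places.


Paternity Index calculation:
PI = P(allele|father) / P(allele|random)
PI = 1.0 / 0.096
PI = 10.42

10.42


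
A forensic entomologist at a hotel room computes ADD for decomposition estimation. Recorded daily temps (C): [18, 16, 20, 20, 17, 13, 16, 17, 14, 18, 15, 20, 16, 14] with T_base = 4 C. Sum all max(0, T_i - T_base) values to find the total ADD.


Computing ADD day by day:
Day 1: max(0, 18 - 4) = 14
Day 2: max(0, 16 - 4) = 12
Day 3: max(0, 20 - 4) = 16
Day 4: max(0, 20 - 4) = 16
Day 5: max(0, 17 - 4) = 13
Day 6: max(0, 13 - 4) = 9
Day 7: max(0, 16 - 4) = 12
Day 8: max(0, 17 - 4) = 13
Day 9: max(0, 14 - 4) = 10
Day 10: max(0, 18 - 4) = 14
Day 11: max(0, 15 - 4) = 11
Day 12: max(0, 20 - 4) = 16
Day 13: max(0, 16 - 4) = 12
Day 14: max(0, 14 - 4) = 10
Total ADD = 178

178


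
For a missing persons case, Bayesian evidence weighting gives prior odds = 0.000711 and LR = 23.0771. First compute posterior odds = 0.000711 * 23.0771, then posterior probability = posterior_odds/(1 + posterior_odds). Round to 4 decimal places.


Bayesian evidence evaluation:
Posterior odds = prior_odds * LR = 0.000711 * 23.0771 = 0.01640782
Posterior probability = posterior_odds / (1 + posterior_odds)
= 0.01640782 / (1 + 0.01640782)
= 0.01640782 / 1.01640782
= 0.0161

0.0161


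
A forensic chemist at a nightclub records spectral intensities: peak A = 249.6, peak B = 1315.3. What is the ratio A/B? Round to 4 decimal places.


Spectral peak ratio:
Peak A = 249.6 counts
Peak B = 1315.3 counts
Ratio = 249.6 / 1315.3 = 0.1898

0.1898


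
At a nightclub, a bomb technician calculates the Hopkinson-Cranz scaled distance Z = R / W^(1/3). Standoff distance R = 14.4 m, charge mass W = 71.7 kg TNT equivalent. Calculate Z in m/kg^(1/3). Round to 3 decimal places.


Scaled distance calculation:
W^(1/3) = 71.7^(1/3) = 4.154382
Z = R / W^(1/3) = 14.4 / 4.154382
Z = 3.466 m/kg^(1/3)

3.466


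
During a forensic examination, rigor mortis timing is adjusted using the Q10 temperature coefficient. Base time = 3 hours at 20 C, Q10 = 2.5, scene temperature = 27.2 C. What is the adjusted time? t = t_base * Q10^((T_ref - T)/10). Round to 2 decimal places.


Rigor mortis time adjustment:
Exponent = (T_ref - T_actual) / 10 = (20 - 27.2) / 10 = -0.72
Q10 factor = 2.5^-0.72 = 0.51699
t_adjusted = 3 * 0.51699 = 1.55 hours

1.55


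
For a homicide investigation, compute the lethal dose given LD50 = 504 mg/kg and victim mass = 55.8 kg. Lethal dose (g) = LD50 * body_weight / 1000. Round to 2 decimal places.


Lethal dose calculation:
Lethal dose = LD50 * body_weight / 1000
= 504 * 55.8 / 1000
= 28123.2 / 1000
= 28.12 g

28.12


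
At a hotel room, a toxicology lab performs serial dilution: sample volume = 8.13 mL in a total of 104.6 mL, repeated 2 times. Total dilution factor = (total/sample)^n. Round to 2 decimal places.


Dilution factor calculation:
Single dilution = V_total / V_sample = 104.6 / 8.13 ≈ 12.865929
Number of dilutions = 2
Total DF = (104.6 / 8.13)^2 (full precision, rounded at the end) = 165.53

165.53


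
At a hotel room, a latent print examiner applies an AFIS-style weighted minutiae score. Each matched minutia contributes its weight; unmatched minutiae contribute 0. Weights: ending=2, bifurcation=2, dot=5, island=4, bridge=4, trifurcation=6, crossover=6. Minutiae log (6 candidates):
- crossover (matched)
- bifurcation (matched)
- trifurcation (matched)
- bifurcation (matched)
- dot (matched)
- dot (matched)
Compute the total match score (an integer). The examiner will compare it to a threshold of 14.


Weighted minutiae match score:
  crossover: matched, +6 (running total 6)
  bifurcation: matched, +2 (running total 8)
  trifurcation: matched, +6 (running total 14)
  bifurcation: matched, +2 (running total 16)
  dot: matched, +5 (running total 21)
  dot: matched, +5 (running total 26)
Total score = 26
Threshold = 14; verdict = identification

26


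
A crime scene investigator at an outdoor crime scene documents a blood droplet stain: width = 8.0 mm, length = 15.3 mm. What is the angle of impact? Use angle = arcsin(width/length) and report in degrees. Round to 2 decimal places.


Blood spatter impact angle calculation:
width / length = 8.0 / 15.3 = 0.522876
angle = arcsin(0.522876)
angle = 31.53 degrees

31.53


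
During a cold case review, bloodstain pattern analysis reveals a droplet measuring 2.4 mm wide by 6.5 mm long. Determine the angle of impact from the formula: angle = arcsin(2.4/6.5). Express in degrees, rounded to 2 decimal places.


Blood spatter impact angle calculation:
width / length = 2.4 / 6.5 = 0.369231
angle = arcsin(0.369231)
angle = 21.67 degrees

21.67


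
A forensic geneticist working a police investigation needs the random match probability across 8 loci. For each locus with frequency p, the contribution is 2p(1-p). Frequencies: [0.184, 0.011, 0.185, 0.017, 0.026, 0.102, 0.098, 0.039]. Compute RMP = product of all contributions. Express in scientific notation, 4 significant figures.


Computing RMP for 8 loci:
Locus 1: 2 * 0.184 * 0.816 = 0.300288
Locus 2: 2 * 0.011 * 0.989 = 0.021758
Locus 3: 2 * 0.185 * 0.815 = 0.30155
Locus 4: 2 * 0.017 * 0.983 = 0.033422
Locus 5: 2 * 0.026 * 0.974 = 0.050648
Locus 6: 2 * 0.102 * 0.898 = 0.183192
Locus 7: 2 * 0.098 * 0.902 = 0.176792
Locus 8: 2 * 0.039 * 0.961 = 0.074958
RMP = 8.097e-09

8.097e-09


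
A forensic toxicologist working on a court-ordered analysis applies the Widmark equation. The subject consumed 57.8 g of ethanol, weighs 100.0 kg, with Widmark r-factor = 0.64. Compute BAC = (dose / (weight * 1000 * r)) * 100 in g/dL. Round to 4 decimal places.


Applying the Widmark formula:
BAC = (dose_g / (body_wt * 1000 * r)) * 100
Denominator = 100.0 * 1000 * 0.64 = 64000
BAC = (57.8 / 64000) * 100
BAC = 0.0903 g/dL

0.0903


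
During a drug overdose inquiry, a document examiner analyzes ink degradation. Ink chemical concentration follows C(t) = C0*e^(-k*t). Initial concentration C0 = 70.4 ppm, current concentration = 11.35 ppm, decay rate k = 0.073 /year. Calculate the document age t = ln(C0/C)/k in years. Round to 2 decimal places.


Document age estimation:
C0/C = 70.4 / 11.35 = 6.202643
ln(C0/C) = 1.824975
t = 1.824975 / 0.073 = 25.00 years

25.00


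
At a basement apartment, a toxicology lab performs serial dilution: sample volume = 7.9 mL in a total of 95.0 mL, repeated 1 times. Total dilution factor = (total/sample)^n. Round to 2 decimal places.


Dilution factor calculation:
Single dilution = V_total / V_sample = 95.0 / 7.9 ≈ 12.025316
Number of dilutions = 1
Total DF = (95.0 / 7.9)^1 (full precision, rounded at the end) = 12.03

12.03


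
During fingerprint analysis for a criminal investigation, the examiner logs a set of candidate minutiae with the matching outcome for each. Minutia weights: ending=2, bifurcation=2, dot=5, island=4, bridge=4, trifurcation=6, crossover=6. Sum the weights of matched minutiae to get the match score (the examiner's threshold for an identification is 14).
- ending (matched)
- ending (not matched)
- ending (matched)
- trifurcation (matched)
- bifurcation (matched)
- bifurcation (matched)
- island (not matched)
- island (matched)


Weighted minutiae match score:
  ending: matched, +2 (running total 2)
  ending: not matched, +0
  ending: matched, +2 (running total 4)
  trifurcation: matched, +6 (running total 10)
  bifurcation: matched, +2 (running total 12)
  bifurcation: matched, +2 (running total 14)
  island: not matched, +0
  island: matched, +4 (running total 18)
Total score = 18
Threshold = 14; verdict = identification

18


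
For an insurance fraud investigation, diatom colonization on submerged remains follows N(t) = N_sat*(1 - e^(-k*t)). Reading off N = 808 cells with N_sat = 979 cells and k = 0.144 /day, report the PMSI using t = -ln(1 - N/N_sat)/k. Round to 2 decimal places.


PMSI from diatom colonization curve:
N / N_sat = 808 / 979 = 0.825332
1 - N/N_sat = 0.174668
ln(1 - N/N_sat) = -1.744868
t = -ln(1 - N/N_sat) / k = -(-1.744868) / 0.144 = 12.12 days

12.12


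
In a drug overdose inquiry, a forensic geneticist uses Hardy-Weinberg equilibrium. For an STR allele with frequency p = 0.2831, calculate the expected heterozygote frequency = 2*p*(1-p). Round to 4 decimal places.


Hardy-Weinberg heterozygote frequency:
q = 1 - p = 1 - 0.2831 = 0.7169
2pq = 2 * 0.2831 * 0.7169 = 0.4059

0.4059


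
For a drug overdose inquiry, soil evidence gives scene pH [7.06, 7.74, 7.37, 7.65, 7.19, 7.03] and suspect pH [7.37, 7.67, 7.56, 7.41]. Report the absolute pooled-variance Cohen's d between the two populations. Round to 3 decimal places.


Pooled-variance Cohen's d for soil pH comparison:
Scene mean = 44.04 / 6 = 7.34
Suspect mean = 30.01 / 4 = 7.5025
Scene sample variance s_s^2 = 0.0908
Suspect sample variance s_c^2 = 0.019158
Pooled variance = ((n_s-1)*s_s^2 + (n_c-1)*s_c^2) / (n_s + n_c - 2) = 0.063934
Pooled SD = sqrt(0.063934) = 0.252852
Mean difference = -0.1625
|d| = |-0.1625| / 0.252852 = 0.643

0.643


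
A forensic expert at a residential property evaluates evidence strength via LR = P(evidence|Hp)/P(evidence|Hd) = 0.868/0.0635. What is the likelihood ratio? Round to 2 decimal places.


Likelihood ratio calculation:
LR = P(E|Hp) / P(E|Hd)
LR = 0.868 / 0.0635
LR = 13.67

13.67


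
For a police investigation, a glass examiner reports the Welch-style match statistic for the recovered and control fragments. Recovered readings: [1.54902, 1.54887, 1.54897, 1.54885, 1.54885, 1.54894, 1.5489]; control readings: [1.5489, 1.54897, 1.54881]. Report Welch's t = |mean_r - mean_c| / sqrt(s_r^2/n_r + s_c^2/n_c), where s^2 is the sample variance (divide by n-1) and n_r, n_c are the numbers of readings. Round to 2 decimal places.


Welch's t-criterion for glass RI comparison:
Recovered mean = sum / n_r = 10.8424 / 7 = 1.5489143
Control mean = sum / n_c = 4.64668 / 3 = 1.5488933
Recovered sample variance s_r^2 = 4.22857e-09
Control sample variance s_c^2 = 6.43333e-09
Welch SE (unpooled) = sqrt(s_r^2/n_r + s_c^2/n_c) = sqrt(6.04082e-10 + 2.14444e-09) = sqrt(2.74852e-09) = 5.24263e-05
|mean_r - mean_c| = 2.09524e-05
t = 2.09524e-05 / 5.24263e-05 = 0.40

0.40


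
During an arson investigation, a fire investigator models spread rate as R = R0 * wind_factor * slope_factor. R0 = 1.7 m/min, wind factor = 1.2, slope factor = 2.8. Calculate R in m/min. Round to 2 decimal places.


Fire spread rate calculation:
R = R0 * wind_factor * slope_factor
= 1.7 * 1.2 * 2.8
= 2.04 * 2.8
= 5.71 m/min

5.71


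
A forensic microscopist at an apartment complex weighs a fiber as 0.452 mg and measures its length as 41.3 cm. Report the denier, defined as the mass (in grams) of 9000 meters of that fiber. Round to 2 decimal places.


Denier calculation:
Mass in grams = 0.452 mg / 1000 = 0.000452 g
Length in meters = 41.3 cm / 100 = 0.413 m
Linear density = mass / length = 0.000452 / 0.413 = 0.00109443 g/m
Denier = (g/m) * 9000 = 0.00109443 * 9000 = 9.85

9.85


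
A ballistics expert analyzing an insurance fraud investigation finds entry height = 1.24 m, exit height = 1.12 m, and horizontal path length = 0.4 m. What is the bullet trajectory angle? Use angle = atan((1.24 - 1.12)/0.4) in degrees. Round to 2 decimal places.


Bullet trajectory angle:
Height difference = 1.24 - 1.12 = 0.12 m
angle = atan(0.12 / 0.4)
angle = atan(0.3)
angle = 16.70 degrees

16.70


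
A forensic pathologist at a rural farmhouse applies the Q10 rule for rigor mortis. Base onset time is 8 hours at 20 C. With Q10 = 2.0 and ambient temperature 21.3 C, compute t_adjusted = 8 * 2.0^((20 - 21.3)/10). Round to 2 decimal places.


Rigor mortis time adjustment:
Exponent = (T_ref - T_actual) / 10 = (20 - 21.3) / 10 = -0.13
Q10 factor = 2.0^-0.13 = 0.91383
t_adjusted = 8 * 0.91383 = 7.31 hours

7.31


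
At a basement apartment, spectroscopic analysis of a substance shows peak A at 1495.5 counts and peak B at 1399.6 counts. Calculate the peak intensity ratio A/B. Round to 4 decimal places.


Spectral peak ratio:
Peak A = 1495.5 counts
Peak B = 1399.6 counts
Ratio = 1495.5 / 1399.6 = 1.0685

1.0685


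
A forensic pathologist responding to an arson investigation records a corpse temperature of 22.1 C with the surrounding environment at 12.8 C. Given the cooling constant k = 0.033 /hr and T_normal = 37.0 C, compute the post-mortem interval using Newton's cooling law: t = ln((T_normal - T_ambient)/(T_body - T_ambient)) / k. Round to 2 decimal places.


Using Newton's law of cooling:
t = ln((T_normal - T_ambient) / (T_body - T_ambient)) / k
T_normal - T_ambient = 24.2
T_body - T_ambient = 9.3
Ratio = 2.602151
ln(ratio) = 0.956338
t = 0.956338 / 0.033 = 28.98 hours

28.98


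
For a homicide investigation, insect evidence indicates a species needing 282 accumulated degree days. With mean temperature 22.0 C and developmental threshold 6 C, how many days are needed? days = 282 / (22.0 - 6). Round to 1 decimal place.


Insect development time:
Effective temperature = avg_temp - T_base = 22.0 - 6 = 16.0 C
Days = ADD / effective_temp = 282 / 16.0 = 17.6 days

17.6


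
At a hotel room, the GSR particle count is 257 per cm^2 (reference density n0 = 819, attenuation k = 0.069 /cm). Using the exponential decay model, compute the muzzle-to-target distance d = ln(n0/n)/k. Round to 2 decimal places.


GSR distance calculation:
n0/n = 819 / 257 = 3.18677
ln(n0/n) = 1.159008
d = 1.159008 / 0.069 = 16.80 cm

16.80


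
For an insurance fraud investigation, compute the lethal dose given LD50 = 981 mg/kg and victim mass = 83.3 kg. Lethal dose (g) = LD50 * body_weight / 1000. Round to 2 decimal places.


Lethal dose calculation:
Lethal dose = LD50 * body_weight / 1000
= 981 * 83.3 / 1000
= 81717.3 / 1000
= 81.72 g

81.72


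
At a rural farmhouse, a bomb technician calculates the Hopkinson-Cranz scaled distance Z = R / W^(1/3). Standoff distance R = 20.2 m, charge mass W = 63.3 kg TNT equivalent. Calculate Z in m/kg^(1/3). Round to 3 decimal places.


Scaled distance calculation:
W^(1/3) = 63.3^(1/3) = 3.985363
Z = R / W^(1/3) = 20.2 / 3.985363
Z = 5.069 m/kg^(1/3)

5.069


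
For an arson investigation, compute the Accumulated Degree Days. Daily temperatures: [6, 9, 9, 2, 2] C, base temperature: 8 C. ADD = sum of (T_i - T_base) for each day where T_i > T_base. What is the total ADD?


Computing ADD day by day:
Day 1: max(0, 6 - 8) = 0
Day 2: max(0, 9 - 8) = 1
Day 3: max(0, 9 - 8) = 1
Day 4: max(0, 2 - 8) = 0
Day 5: max(0, 2 - 8) = 0
Total ADD = 2

2


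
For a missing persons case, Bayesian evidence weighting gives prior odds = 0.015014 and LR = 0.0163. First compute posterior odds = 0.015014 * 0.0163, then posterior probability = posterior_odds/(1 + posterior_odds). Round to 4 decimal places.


Bayesian evidence evaluation:
Posterior odds = prior_odds * LR = 0.015014 * 0.0163 = 0.0002447282
Posterior probability = posterior_odds / (1 + posterior_odds)
= 0.0002447282 / (1 + 0.0002447282)
= 0.0002447282 / 1.0002447282
= 0.0002

0.0002


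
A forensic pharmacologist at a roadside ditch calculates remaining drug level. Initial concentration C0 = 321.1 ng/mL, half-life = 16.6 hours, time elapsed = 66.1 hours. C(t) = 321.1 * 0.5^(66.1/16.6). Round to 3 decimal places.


Drug concentration decay:
Number of half-lives = t / t_half = 66.1 / 16.6 = 3.981928
Decay factor = 0.5^3.981928 = 0.06328783
C(t) = 321.1 * 0.06328783 = 20.322 ng/mL

20.322


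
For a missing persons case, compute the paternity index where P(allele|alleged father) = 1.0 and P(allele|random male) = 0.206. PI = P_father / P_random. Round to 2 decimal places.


Paternity Index calculation:
PI = P(allele|father) / P(allele|random)
PI = 1.0 / 0.206
PI = 4.85

4.85


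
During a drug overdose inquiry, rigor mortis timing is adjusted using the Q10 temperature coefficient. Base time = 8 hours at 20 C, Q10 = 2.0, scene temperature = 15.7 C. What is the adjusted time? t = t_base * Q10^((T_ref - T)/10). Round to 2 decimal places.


Rigor mortis time adjustment:
Exponent = (T_ref - T_actual) / 10 = (20 - 15.7) / 10 = 0.43
Q10 factor = 2.0^0.43 = 1.34723
t_adjusted = 8 * 1.34723 = 10.78 hours

10.78


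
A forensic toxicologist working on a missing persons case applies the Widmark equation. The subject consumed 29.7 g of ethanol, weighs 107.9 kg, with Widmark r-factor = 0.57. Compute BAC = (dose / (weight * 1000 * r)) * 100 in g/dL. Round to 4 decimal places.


Applying the Widmark formula:
BAC = (dose_g / (body_wt * 1000 * r)) * 100
Denominator = 107.9 * 1000 * 0.57 = 61503
BAC = (29.7 / 61503) * 100
BAC = 0.0483 g/dL

0.0483


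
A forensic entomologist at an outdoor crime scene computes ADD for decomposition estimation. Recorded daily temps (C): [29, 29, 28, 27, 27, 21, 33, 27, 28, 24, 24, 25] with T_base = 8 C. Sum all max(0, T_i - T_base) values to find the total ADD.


Computing ADD day by day:
Day 1: max(0, 29 - 8) = 21
Day 2: max(0, 29 - 8) = 21
Day 3: max(0, 28 - 8) = 20
Day 4: max(0, 27 - 8) = 19
Day 5: max(0, 27 - 8) = 19
Day 6: max(0, 21 - 8) = 13
Day 7: max(0, 33 - 8) = 25
Day 8: max(0, 27 - 8) = 19
Day 9: max(0, 28 - 8) = 20
Day 10: max(0, 24 - 8) = 16
Day 11: max(0, 24 - 8) = 16
Day 12: max(0, 25 - 8) = 17
Total ADD = 226

226


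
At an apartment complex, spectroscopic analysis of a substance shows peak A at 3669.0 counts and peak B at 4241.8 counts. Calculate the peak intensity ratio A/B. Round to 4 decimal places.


Spectral peak ratio:
Peak A = 3669.0 counts
Peak B = 4241.8 counts
Ratio = 3669.0 / 4241.8 = 0.8650

0.8650


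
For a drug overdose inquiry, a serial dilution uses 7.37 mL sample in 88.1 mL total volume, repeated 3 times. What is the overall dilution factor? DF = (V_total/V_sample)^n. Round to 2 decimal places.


Dilution factor calculation:
Single dilution = V_total / V_sample = 88.1 / 7.37 ≈ 11.953867
Number of dilutions = 3
Total DF = (88.1 / 7.37)^3 (full precision, rounded at the end) = 1708.15

1708.15


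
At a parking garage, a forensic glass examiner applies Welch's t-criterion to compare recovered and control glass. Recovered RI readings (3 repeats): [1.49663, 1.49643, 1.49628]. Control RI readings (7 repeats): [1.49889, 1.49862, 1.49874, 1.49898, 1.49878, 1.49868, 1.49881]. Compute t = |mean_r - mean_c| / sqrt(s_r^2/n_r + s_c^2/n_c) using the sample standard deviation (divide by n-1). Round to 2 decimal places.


Welch's t-criterion for glass RI comparison:
Recovered mean = sum / n_r = 4.48934 / 3 = 1.4964467
Control mean = sum / n_c = 10.4915 / 7 = 1.4987857
Recovered sample variance s_r^2 = 3.08333e-08
Control sample variance s_c^2 = 1.49952e-08
Welch SE (unpooled) = sqrt(s_r^2/n_r + s_c^2/n_c) = sqrt(1.02778e-08 + 2.14218e-09) = sqrt(1.242e-08) = 0.000111445
|mean_r - mean_c| = 0.00233905
t = 0.00233905 / 0.000111445 = 20.99

20.99


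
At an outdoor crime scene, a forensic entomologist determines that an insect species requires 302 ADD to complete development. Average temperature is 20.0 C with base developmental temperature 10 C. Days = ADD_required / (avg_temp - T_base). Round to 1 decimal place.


Insect development time:
Effective temperature = avg_temp - T_base = 20.0 - 10 = 10.0 C
Days = ADD / effective_temp = 302 / 10.0 = 30.2 days

30.2


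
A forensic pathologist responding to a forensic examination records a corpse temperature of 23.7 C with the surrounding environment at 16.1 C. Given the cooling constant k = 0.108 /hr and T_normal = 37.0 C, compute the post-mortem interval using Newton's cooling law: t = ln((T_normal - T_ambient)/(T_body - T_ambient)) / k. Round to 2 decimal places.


Using Newton's law of cooling:
t = ln((T_normal - T_ambient) / (T_body - T_ambient)) / k
T_normal - T_ambient = 20.9
T_body - T_ambient = 7.6
Ratio = 2.75
ln(ratio) = 1.011601
t = 1.011601 / 0.108 = 9.37 hours

9.37
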